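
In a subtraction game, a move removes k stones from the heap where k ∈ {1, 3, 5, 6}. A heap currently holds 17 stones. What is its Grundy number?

Grundy values for subtraction set {1, 3, 5, 6}:
k:     0  1  2  3  4  5  6  7  8  9 10 11 12 13 14 15 16 17
g(k):  0  1  0  1  0  1  2  3  2  3  2  0  1  0  1  0  1  2
So g(17) = 2.

2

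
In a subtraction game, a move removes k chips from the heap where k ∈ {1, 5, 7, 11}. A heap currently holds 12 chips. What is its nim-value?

0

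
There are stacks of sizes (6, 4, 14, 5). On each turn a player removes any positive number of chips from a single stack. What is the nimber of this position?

9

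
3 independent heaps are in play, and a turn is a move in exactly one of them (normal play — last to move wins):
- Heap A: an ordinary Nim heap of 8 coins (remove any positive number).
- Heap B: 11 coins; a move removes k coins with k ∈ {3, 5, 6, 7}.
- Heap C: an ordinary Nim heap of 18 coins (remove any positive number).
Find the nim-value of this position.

26

Heap A is a plain Nim heap of size 8, so its Grundy value is 8.
For heap B, compute g(0), g(1), … with moves {3, 5, 6, 7}:
k:     0  1  2  3  4  5  6  7  8  9 10 11
g(k):  0  0  0  1  1  1  2  2  2  3  0  0
So g(11) = 0.
Heap C is a plain Nim heap of size 18, so its Grundy value is 18.
By the Sprague-Grundy theorem, the Grundy value of a sum of independent games is the XOR of the component values.
Combined value = 8 XOR 0 XOR 18 = 26.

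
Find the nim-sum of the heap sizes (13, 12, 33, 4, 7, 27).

56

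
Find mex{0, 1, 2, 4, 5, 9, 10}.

The values 0, 1, 2 are all present; 3 is the first non-negative integer missing from the set.

3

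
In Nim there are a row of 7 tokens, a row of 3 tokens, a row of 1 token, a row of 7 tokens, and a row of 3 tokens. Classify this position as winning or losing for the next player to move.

Winning position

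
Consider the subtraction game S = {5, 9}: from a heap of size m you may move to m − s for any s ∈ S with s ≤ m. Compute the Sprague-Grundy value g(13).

2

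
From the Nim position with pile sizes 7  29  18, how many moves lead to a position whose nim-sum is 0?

1

Compute the nim-sum pairwise:
7 XOR 29 = 26
26 XOR 18 = 8
The overall nim-sum is X = 8. A pile of size p has a winning move iff p XOR X < p (reduce it to p XOR X).
  7: 7 XOR 8 = 15 ≥ 7 — no move.
  29: 29 XOR 8 = 21 < 29 — winning move (to 21).
  18: 18 XOR 8 = 26 ≥ 18 — no move.
That gives 1 winning move.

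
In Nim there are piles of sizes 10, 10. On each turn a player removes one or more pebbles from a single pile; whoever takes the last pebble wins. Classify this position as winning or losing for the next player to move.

Losing position

Compute the nim-sum pairwise:
10 ⊕ 10 = 0
The nim-sum is 0, so this is a P-position: the player to move is in a losing position under optimal play.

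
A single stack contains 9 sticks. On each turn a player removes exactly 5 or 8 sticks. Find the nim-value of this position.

Compute g(0), g(1), … for moves {5, 8}:
g(0) = mex{} = 0
g(1) = mex{} = 0
g(2) = mex{} = 0
g(3) = mex{} = 0
g(4) = mex{} = 0
g(5) = mex{0} = 1
g(6) = mex{0} = 1
g(7) = mex{0} = 1
g(8) = mex{0} = 1
g(9) = mex{0} = 1
So g(9) = 1.

1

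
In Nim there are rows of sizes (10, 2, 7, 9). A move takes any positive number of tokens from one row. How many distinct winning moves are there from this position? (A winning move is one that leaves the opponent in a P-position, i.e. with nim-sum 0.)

Compute the nim-sum pairwise:
10 ⊕ 2 = 8
8 ⊕ 7 = 15
15 ⊕ 9 = 6
The overall nim-sum is X = 6. A row of size p has a winning move iff p XOR X < p (reduce it to p XOR X).
  10: 10 XOR 6 = 12 ≥ 10 — no move.
  2: 2 XOR 6 = 4 ≥ 2 — no move.
  7: 7 XOR 6 = 1 < 7 — winning move (to 1).
  9: 9 XOR 6 = 15 ≥ 9 — no move.
That gives 1 winning move.

1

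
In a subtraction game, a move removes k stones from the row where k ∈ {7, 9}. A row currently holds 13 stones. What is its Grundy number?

Compute g(0), g(1), … for moves {7, 9}:
k:     0  1  2  3  4  5  6  7  8  9 10 11 12 13
g(k):  0  0  0  0  0  0  0  1  1  1  1  1  1  1
So g(13) = 1.

1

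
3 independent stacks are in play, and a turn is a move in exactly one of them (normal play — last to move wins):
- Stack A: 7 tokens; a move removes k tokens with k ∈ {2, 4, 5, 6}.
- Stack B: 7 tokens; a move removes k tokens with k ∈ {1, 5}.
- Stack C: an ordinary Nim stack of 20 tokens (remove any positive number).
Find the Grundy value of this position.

For stack A, compute g(0), g(1), … with moves {2, 4, 5, 6}:
k:     0  1  2  3  4  5  6  7
g(k):  0  0  1  1  2  2  3  3
So g(7) = 3.
For stack B, compute g(0), g(1), … with moves {1, 5}:
k:     0  1  2  3  4  5  6  7
g(k):  0  1  0  1  0  1  0  1
So g(7) = 1.
Stack C is a plain Nim stack of size 20, so its Grundy value is 20.
The value of a disjunctive sum is the nim-sum of the parts.
Combined value = 3 XOR 1 XOR 20 = 22.

22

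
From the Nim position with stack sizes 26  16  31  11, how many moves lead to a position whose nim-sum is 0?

Bitwise XOR of the heap sizes:
  11010  (26)
  10000  (16)
  11111  (31)
  01011  (11)
  -----
  11110  (30)
The overall nim-sum is X = 30. A stack of size p has a winning move iff p XOR X < p (reduce it to p XOR X).
  26: 26 XOR 30 = 4 < 26 — winning move (to 4).
  16: 16 XOR 30 = 14 < 16 — winning move (to 14).
  31: 31 XOR 30 = 1 < 31 — winning move (to 1).
  11: 11 XOR 30 = 21 ≥ 11 — no move.
That gives 3 winning moves.

3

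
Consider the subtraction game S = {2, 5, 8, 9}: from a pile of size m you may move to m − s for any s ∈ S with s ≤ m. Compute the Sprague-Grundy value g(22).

2

Grundy values for subtraction set {2, 5, 8, 9}:
k:     0  1  2  3  4  5  6  7  8  9 10 11 12 13 14 15 16 17 18 19 20 21 22
g(k):  0  0  1  1  0  2  1  0  2  1  3  0  2  1  0  2  1  0  0  1  1  0  2
So g(22) = 2.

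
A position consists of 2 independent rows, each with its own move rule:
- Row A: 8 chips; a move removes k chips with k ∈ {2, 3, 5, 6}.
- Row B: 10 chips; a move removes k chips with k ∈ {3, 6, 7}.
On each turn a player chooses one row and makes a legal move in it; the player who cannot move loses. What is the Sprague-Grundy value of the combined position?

0

Grundy values for row A (subtraction set {2, 3, 5, 6}):
k:     0  1  2  3  4  5  6  7  8
g(k):  0  0  1  1  2  2  3  3  0
So g(8) = 0.
Grundy values for row B (subtraction set {3, 6, 7}):
k:     0  1  2  3  4  5  6  7  8  9 10
g(k):  0  0  0  1  1  1  2  2  2  3  0
So g(10) = 0.
By the Sprague-Grundy theorem, the Grundy value of a sum of independent games is the XOR of the component values.
Combined value = 0 ⊕ 0 = 0.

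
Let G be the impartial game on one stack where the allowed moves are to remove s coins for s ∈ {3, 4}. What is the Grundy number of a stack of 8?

0

Grundy values for subtraction set {3, 4}:
k:     0  1  2  3  4  5  6  7  8
g(k):  0  0  0  1  1  1  2  0  0
So g(8) = 0.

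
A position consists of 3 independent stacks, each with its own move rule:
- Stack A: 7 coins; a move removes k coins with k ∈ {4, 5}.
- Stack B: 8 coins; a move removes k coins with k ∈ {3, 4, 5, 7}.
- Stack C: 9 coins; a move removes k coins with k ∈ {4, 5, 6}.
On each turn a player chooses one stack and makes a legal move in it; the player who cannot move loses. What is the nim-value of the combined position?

1

For stack A, compute g(0), g(1), … with moves {4, 5}:
g(0) = mex{} = 0
g(1) = mex{} = 0
g(2) = mex{} = 0
g(3) = mex{} = 0
g(4) = mex{0} = 1
g(5) = mex{0} = 1
g(6) = mex{0} = 1
g(7) = mex{0} = 1
So g(7) = 1.
Grundy values for stack B (subtraction set {3, 4, 5, 7}):
g(0) = mex{} = 0
g(1) = mex{} = 0
g(2) = mex{} = 0
g(3) = mex{0} = 1
g(4) = mex{0} = 1
g(5) = mex{0} = 1
g(6) = mex{0,1} = 2
g(7) = mex{0,1} = 2
g(8) = mex{0,1} = 2
So g(8) = 2.
For stack C, compute g(0), g(1), … with moves {4, 5, 6}:
g(0) = mex{} = 0
g(1) = mex{} = 0
g(2) = mex{} = 0
g(3) = mex{} = 0
g(4) = mex{0} = 1
g(5) = mex{0} = 1
g(6) = mex{0} = 1
g(7) = mex{0} = 1
g(8) = mex{0,1} = 2
g(9) = mex{0,1} = 2
So g(9) = 2.
By the Sprague-Grundy theorem, the Grundy value of a sum of independent games is the XOR of the component values.
Combined value = 1 XOR 2 XOR 2 = 1.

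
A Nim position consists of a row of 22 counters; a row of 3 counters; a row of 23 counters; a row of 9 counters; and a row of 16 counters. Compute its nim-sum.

27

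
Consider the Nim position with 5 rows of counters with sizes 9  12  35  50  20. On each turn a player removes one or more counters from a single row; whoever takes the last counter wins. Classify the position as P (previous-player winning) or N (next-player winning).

Nim-sum: 9 ⊕ 12 ⊕ 35 ⊕ 50 ⊕ 20 = 0.
The nim-sum is 0, so this is a P-position: the player to move is in a losing position under optimal play.

P-position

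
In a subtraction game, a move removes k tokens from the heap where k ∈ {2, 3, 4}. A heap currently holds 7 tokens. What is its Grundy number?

0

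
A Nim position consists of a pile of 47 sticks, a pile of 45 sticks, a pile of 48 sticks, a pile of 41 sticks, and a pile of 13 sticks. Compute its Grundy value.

22

In binary:
  101111  (47)
  101101  (45)
  110000  (48)
  101001  (41)
  001101  (13)
  ------
  010110  (22)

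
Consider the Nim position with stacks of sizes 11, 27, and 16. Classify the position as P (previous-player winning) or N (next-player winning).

P-position

Nim-sum: 11 ⊕ 27 ⊕ 16 = 0.
The nim-sum is 0, so this is a P-position: the player to move is in a losing position under optimal play.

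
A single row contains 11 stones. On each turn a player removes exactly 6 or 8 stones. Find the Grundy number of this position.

Build the Grundy sequence with g(k) = mex{g(k−s) : s ∈ {6, 8}, s ≤ k}:
g(0) = mex{} = 0
g(1) = mex{} = 0
g(2) = mex{} = 0
g(3) = mex{} = 0
g(4) = mex{} = 0
g(5) = mex{} = 0
g(6) = mex{0} = 1
g(7) = mex{0} = 1
g(8) = mex{0} = 1
g(9) = mex{0} = 1
g(10) = mex{0} = 1
g(11) = mex{0} = 1
So g(11) = 1.

1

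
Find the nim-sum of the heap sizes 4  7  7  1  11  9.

Nim-sum: 4 ⊕ 7 ⊕ 7 ⊕ 1 ⊕ 11 ⊕ 9 = 7.

7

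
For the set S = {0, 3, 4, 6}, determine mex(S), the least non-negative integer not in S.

0 is in the set but 1 is not, so the mex is 1.

1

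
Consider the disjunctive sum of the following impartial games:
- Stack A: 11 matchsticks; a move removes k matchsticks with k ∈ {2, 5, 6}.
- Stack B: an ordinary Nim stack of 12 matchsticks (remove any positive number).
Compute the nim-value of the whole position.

12

Grundy values for stack A (subtraction set {2, 5, 6}):
k:     0  1  2  3  4  5  6  7  8  9 10 11
g(k):  0  0  1  1  0  2  1  3  0  2  1  0
So g(11) = 0.
Stack B is a plain Nim stack of size 12, so its Grundy value is 12.
By the Sprague-Grundy theorem, the Grundy value of a sum of independent games is the XOR of the component values.
Combined value = 0 ⊕ 12 = 12.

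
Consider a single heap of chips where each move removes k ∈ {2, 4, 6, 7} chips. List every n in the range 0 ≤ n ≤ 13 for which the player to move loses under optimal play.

Compute g(0), g(1), … for moves {2, 4, 6, 7}:
k:     0  1  2  3  4  5  6  7  8  9 10 11 12 13
g(k):  0  0  1  1  2  2  3  3  4  0  0  1  1  2
The P-positions (g = 0) in 0..13 are 0, 1, 9, 10.

0, 1, 9, 10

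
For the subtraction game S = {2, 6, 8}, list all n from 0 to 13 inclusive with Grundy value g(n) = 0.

0, 1, 4, 5

Grundy values for subtraction set {2, 6, 8}:
g(0) = mex{} = 0
g(1) = mex{} = 0
g(2) = mex{0} = 1
g(3) = mex{0} = 1
g(4) = mex{1} = 0
g(5) = mex{1} = 0
g(6) = mex{0} = 1
g(7) = mex{0} = 1
g(8) = mex{0,1} = 2
g(9) = mex{0,1} = 2
g(10) = mex{0,1,2} = 3
g(11) = mex{0,1,2} = 3
g(12) = mex{0,1,3} = 2
g(13) = mex{0,1,3} = 2
The P-positions (g = 0) in 0..13 are 0, 1, 4, 5.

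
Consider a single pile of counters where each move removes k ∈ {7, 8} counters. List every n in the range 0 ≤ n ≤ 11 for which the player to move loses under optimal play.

Build the Grundy sequence with g(k) = mex{g(k−s) : s ∈ {7, 8}, s ≤ k}:
k:     0  1  2  3  4  5  6  7  8  9 10 11
g(k):  0  0  0  0  0  0  0  1  1  1  1  1
The P-positions (g = 0) in 0..11 are 0, 1, 2, 3, 4, 5, 6.

0, 1, 2, 3, 4, 5, 6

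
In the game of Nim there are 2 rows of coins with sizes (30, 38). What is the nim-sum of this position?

56

In binary:
  011110  (30)
  100110  (38)
  ------
  111000  (56)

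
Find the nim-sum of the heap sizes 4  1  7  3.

In binary:
  100  (4)
  001  (1)
  111  (7)
  011  (3)
  ---
  001  (1)

1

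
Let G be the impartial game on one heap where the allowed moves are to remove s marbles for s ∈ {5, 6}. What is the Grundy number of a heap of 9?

1

Grundy values for subtraction set {5, 6}:
k:     0  1  2  3  4  5  6  7  8  9
g(k):  0  0  0  0  0  1  1  1  1  1
So g(9) = 1.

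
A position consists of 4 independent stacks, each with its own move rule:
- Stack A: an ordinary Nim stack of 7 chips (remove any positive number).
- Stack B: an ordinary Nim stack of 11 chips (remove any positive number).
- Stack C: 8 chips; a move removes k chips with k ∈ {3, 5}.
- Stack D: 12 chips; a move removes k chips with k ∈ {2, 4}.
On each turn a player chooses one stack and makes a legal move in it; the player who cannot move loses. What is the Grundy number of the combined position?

Stack A is a plain Nim stack of size 7, so its Grundy value is 7.
Stack B is a plain Nim stack of size 11, so its Grundy value is 11.
Grundy values for stack C (subtraction set {3, 5}):
k:     0  1  2  3  4  5  6  7  8
g(k):  0  0  0  1  1  1  2  2  0
So g(8) = 0.
For stack D, compute g(0), g(1), … with moves {2, 4}:
g(0) = mex{} = 0
g(1) = mex{} = 0
g(2) = mex{0} = 1
g(3) = mex{0} = 1
g(4) = mex{0,1} = 2
g(5) = mex{0,1} = 2
g(6) = mex{1,2} = 0
g(7) = mex{1,2} = 0
g(8) = mex{0,2} = 1
g(9) = mex{0,2} = 1
g(10) = mex{0,1} = 2
g(11) = mex{0,1} = 2
g(12) = mex{1,2} = 0
So g(12) = 0.
By the Sprague-Grundy theorem, the Grundy value of a sum of independent games is the XOR of the component values.
Combined value = 7 XOR 11 XOR 0 XOR 0 = 12.

12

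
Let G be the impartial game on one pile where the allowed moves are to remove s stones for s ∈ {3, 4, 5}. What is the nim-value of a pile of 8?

Compute g(0), g(1), … for moves {3, 4, 5}:
k:     0  1  2  3  4  5  6  7  8
g(k):  0  0  0  1  1  1  2  2  0
So g(8) = 0.

0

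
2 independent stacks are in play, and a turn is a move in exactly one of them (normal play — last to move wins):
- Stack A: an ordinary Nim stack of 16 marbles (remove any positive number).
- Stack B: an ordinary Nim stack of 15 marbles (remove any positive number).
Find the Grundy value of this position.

Stack A is a plain Nim stack of size 16, so its Grundy value is 16.
Stack B is a plain Nim stack of size 15, so its Grundy value is 15.
The value of a disjunctive sum is the nim-sum of the parts.
Combined value = 16 ⊕ 15 = 31.

31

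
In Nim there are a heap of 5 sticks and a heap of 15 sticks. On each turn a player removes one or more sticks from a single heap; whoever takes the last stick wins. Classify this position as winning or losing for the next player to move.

Nim-sum: 5 ⊕ 15 = 10.
The nim-sum is 10 ≠ 0, so this is an N-position: the player to move can win.

Winning position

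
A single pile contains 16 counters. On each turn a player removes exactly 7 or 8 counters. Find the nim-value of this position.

0

Compute g(0), g(1), … for moves {7, 8}:
k:     0  1  2  3  4  5  6  7  8  9 10 11 12 13 14 15 16
g(k):  0  0  0  0  0  0  0  1  1  1  1  1  1  1  2  0  0
So g(16) = 0.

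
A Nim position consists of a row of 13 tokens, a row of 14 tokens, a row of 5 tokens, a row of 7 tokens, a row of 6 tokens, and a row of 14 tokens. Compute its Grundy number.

9

Write each in binary and XOR column by column:
  1101  (13)
  1110  (14)
  0101  (5)
  0111  (7)
  0110  (6)
  1110  (14)
  ----
  1001  (9)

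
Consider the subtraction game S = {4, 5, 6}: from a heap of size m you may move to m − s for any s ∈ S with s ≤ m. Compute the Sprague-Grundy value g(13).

Compute g(0), g(1), … for moves {4, 5, 6}:
g(0) = mex{} = 0
g(1) = mex{} = 0
g(2) = mex{} = 0
g(3) = mex{} = 0
g(4) = mex{0} = 1
g(5) = mex{0} = 1
g(6) = mex{0} = 1
g(7) = mex{0} = 1
g(8) = mex{0,1} = 2
g(9) = mex{0,1} = 2
g(10) = mex{1} = 0
g(11) = mex{1} = 0
g(12) = mex{1,2} = 0
g(13) = mex{1,2} = 0
So g(13) = 0.

0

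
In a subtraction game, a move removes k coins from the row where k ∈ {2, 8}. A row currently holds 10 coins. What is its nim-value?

Grundy values for subtraction set {2, 8}:
k:     0  1  2  3  4  5  6  7  8  9 10
g(k):  0  0  1  1  0  0  1  1  2  2  0
So g(10) = 0.

0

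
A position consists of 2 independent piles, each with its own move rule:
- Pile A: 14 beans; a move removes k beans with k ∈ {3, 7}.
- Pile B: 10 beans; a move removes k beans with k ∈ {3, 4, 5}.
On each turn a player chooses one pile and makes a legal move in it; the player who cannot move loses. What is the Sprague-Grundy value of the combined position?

1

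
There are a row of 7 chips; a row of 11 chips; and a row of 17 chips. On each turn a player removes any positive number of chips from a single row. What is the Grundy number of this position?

Compute the nim-sum pairwise:
7 ⊕ 11 = 12
12 ⊕ 17 = 29

29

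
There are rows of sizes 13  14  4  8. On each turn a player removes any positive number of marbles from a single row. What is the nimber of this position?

15

Bitwise XOR of the heap sizes:
  1101  (13)
  1110  (14)
  0100  (4)
  1000  (8)
  ----
  1111  (15)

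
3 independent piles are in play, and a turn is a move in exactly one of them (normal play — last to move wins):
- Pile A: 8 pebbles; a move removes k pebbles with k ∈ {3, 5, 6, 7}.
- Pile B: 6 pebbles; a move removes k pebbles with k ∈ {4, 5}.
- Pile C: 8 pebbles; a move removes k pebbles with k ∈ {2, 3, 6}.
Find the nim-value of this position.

For pile A, compute g(0), g(1), … with moves {3, 5, 6, 7}:
g(0) = mex{} = 0
g(1) = mex{} = 0
g(2) = mex{} = 0
g(3) = mex{0} = 1
g(4) = mex{0} = 1
g(5) = mex{0} = 1
g(6) = mex{0,1} = 2
g(7) = mex{0,1} = 2
g(8) = mex{0,1} = 2
So g(8) = 2.
Grundy values for pile B (subtraction set {4, 5}):
k:     0  1  2  3  4  5  6
g(k):  0  0  0  0  1  1  1
So g(6) = 1.
Grundy values for pile C (subtraction set {2, 3, 6}):
g(0) = mex{} = 0
g(1) = mex{} = 0
g(2) = mex{0} = 1
g(3) = mex{0} = 1
g(4) = mex{0,1} = 2
g(5) = mex{1} = 0
g(6) = mex{0,1,2} = 3
g(7) = mex{0,2} = 1
g(8) = mex{0,1,3} = 2
So g(8) = 2.
The value of a disjunctive sum is the nim-sum of the parts.
Combined value = 2 ⊕ 1 ⊕ 2 = 1.

1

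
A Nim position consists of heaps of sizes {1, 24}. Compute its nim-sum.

25

Nim-sum: 1 ⊕ 24 = 25.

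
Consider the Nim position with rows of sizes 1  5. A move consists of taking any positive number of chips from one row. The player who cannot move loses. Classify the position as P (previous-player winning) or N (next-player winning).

Bitwise XOR of the heap sizes:
  001  (1)
  101  (5)
  ---
  100  (4)
The nim-sum is 4 ≠ 0, so this is an N-position: the player to move can win.

N-position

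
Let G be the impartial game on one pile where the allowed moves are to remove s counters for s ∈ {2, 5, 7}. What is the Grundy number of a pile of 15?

1

Grundy values for subtraction set {2, 5, 7}:
k:     0  1  2  3  4  5  6  7  8  9 10 11 12 13 14 15
g(k):  0  0  1  1  0  2  1  3  2  2  0  3  1  0  0  1
So g(15) = 1.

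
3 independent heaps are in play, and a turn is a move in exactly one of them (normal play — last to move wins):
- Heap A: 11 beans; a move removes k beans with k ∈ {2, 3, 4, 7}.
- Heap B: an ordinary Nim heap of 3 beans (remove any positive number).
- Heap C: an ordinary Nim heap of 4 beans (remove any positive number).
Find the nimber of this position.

Grundy values for heap A (subtraction set {2, 3, 4, 7}):
g(0) = mex{} = 0
g(1) = mex{} = 0
g(2) = mex{0} = 1
g(3) = mex{0} = 1
g(4) = mex{0,1} = 2
g(5) = mex{0,1} = 2
g(6) = mex{1,2} = 0
g(7) = mex{0,1,2} = 3
g(8) = mex{0,2} = 1
g(9) = mex{0,1,2,3} = 4
g(10) = mex{0,1,3} = 2
g(11) = mex{1,2,3,4} = 0
So g(11) = 0.
Heap B is a plain Nim heap of size 3, so its Grundy value is 3.
Heap C is a plain Nim heap of size 4, so its Grundy value is 4.
The value of a disjunctive sum is the nim-sum of the parts.
Combined value = 0 XOR 3 XOR 4 = 7.

7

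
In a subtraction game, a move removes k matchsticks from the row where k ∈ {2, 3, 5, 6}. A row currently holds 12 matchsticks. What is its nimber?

2

Build the Grundy sequence with g(k) = mex{g(k−s) : s ∈ {2, 3, 5, 6}, s ≤ k}:
k:     0  1  2  3  4  5  6  7  8  9 10 11 12
g(k):  0  0  1  1  2  2  3  3  0  0  1  1  2
So g(12) = 2.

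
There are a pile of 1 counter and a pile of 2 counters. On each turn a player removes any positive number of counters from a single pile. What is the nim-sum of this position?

Bitwise XOR of the heap sizes:
  01  (1)
  10  (2)
  --
  11  (3)

3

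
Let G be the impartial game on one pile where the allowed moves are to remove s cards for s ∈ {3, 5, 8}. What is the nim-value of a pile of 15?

1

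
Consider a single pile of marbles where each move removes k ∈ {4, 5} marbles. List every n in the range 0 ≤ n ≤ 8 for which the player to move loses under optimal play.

0, 1, 2, 3

Build the Grundy sequence with g(k) = mex{g(k−s) : s ∈ {4, 5}, s ≤ k}:
k:     0  1  2  3  4  5  6  7  8
g(k):  0  0  0  0  1  1  1  1  2
The P-positions (g = 0) in 0..8 are 0, 1, 2, 3.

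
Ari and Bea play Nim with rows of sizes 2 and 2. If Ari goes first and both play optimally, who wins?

Write each in binary and XOR column by column:
  10  (2)
  10  (2)
  --
  00  (0)
The nim-sum is 0, so this is a P-position: the player to move is in a losing position under optimal play; Ari is about to move from it and so loses — Bea wins.

Bea wins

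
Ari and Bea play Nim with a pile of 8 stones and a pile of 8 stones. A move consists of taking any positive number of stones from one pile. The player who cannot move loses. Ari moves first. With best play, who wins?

Compute the nim-sum pairwise:
8 ^ 8 = 0
The nim-sum is 0, so this is a P-position: the player to move is in a losing position under optimal play; Ari is about to move from it and so loses — Bea wins.

Bea wins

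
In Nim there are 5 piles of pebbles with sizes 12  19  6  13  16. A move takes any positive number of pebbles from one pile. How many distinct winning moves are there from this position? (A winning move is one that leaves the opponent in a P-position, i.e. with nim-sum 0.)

Compute the nim-sum pairwise:
12 XOR 19 = 31
31 XOR 6 = 25
25 XOR 13 = 20
20 XOR 16 = 4
The overall nim-sum is X = 4. A pile of size p has a winning move iff p XOR X < p (reduce it to p XOR X).
  12: 12 XOR 4 = 8 < 12 — winning move (to 8).
  19: 19 XOR 4 = 23 ≥ 19 — no move.
  6: 6 XOR 4 = 2 < 6 — winning move (to 2).
  13: 13 XOR 4 = 9 < 13 — winning move (to 9).
  16: 16 XOR 4 = 20 ≥ 16 — no move.
That gives 3 winning moves.

3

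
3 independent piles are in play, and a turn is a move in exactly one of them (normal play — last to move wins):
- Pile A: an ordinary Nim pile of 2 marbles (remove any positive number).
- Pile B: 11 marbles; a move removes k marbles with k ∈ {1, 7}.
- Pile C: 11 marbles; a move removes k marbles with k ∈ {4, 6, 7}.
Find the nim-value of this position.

3

Pile A is a plain Nim pile of size 2, so its Grundy value is 2.
For pile B, compute g(0), g(1), … with moves {1, 7}:
k:     0  1  2  3  4  5  6  7  8  9 10 11
g(k):  0  1  0  1  0  1  0  1  0  1  0  1
So g(11) = 1.
For pile C, compute g(0), g(1), … with moves {4, 6, 7}:
g(0) = mex{} = 0
g(1) = mex{} = 0
g(2) = mex{} = 0
g(3) = mex{} = 0
g(4) = mex{0} = 1
g(5) = mex{0} = 1
g(6) = mex{0} = 1
g(7) = mex{0} = 1
g(8) = mex{0,1} = 2
g(9) = mex{0,1} = 2
g(10) = mex{0,1} = 2
g(11) = mex{1} = 0
So g(11) = 0.
The value of a disjunctive sum is the nim-sum of the parts.
Combined value = 2 XOR 1 XOR 0 = 3.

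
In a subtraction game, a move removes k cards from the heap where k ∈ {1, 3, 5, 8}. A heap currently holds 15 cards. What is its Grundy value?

0

Grundy values for subtraction set {1, 3, 5, 8}:
k:     0  1  2  3  4  5  6  7  8  9 10 11 12 13 14 15
g(k):  0  1  0  1  0  1  0  1  2  3  2  3  2  0  1  0
So g(15) = 0.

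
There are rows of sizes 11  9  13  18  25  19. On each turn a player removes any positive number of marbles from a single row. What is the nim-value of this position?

23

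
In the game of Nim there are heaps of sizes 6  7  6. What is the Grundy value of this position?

7

Compute the nim-sum pairwise:
6 XOR 7 = 1
1 XOR 6 = 7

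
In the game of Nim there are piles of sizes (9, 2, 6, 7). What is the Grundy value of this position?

Bitwise XOR of the heap sizes:
  1001  (9)
  0010  (2)
  0110  (6)
  0111  (7)
  ----
  1010  (10)

10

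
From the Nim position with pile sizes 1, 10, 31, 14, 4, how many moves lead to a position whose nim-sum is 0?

1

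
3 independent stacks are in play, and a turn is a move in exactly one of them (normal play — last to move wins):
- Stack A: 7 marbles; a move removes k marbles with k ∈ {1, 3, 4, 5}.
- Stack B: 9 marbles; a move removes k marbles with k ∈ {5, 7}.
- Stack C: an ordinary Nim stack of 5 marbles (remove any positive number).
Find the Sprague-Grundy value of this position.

Build the Grundy sequence for stack A with g(k) = mex{g(k−s) : s ∈ {1, 3, 4, 5}, s ≤ k}:
k:     0  1  2  3  4  5  6  7
g(k):  0  1  0  1  2  3  2  3
So g(7) = 3.
For stack B, compute g(0), g(1), … with moves {5, 7}:
k:     0  1  2  3  4  5  6  7  8  9
g(k):  0  0  0  0  0  1  1  1  1  1
So g(9) = 1.
Stack C is a plain Nim stack of size 5, so its Grundy value is 5.
The value of a disjunctive sum is the nim-sum of the parts.
Combined value = 3 ⊕ 1 ⊕ 5 = 7.

7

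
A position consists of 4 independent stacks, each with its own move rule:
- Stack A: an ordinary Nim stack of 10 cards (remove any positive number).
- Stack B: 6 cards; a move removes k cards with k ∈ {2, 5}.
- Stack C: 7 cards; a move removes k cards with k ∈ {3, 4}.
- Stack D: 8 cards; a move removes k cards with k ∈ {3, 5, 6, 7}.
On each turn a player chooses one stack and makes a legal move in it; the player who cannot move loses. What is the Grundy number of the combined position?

9

Stack A is a plain Nim stack of size 10, so its Grundy value is 10.
Grundy values for stack B (subtraction set {2, 5}):
g(0) = mex{} = 0
g(1) = mex{} = 0
g(2) = mex{0} = 1
g(3) = mex{0} = 1
g(4) = mex{1} = 0
g(5) = mex{0,1} = 2
g(6) = mex{0} = 1
So g(6) = 1.
Build the Grundy sequence for stack C with g(k) = mex{g(k−s) : s ∈ {3, 4}, s ≤ k}:
k:     0  1  2  3  4  5  6  7
g(k):  0  0  0  1  1  1  2  0
So g(7) = 0.
For stack D, compute g(0), g(1), … with moves {3, 5, 6, 7}:
k:     0  1  2  3  4  5  6  7  8
g(k):  0  0  0  1  1  1  2  2  2
So g(8) = 2.
The value of a disjunctive sum is the nim-sum of the parts.
Combined value = 10 XOR 1 XOR 0 XOR 2 = 9.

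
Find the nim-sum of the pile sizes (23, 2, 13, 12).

20

Nim-sum: 23 ⊕ 2 ⊕ 13 ⊕ 12 = 20.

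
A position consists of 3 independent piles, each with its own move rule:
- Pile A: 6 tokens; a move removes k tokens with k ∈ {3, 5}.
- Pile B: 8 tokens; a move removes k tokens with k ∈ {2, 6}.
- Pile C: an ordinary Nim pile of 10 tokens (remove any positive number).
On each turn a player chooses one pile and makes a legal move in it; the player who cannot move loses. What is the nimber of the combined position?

8

For pile A, compute g(0), g(1), … with moves {3, 5}:
g(0) = mex{} = 0
g(1) = mex{} = 0
g(2) = mex{} = 0
g(3) = mex{0} = 1
g(4) = mex{0} = 1
g(5) = mex{0} = 1
g(6) = mex{0,1} = 2
So g(6) = 2.
Build the Grundy sequence for pile B with g(k) = mex{g(k−s) : s ∈ {2, 6}, s ≤ k}:
g(0) = mex{} = 0
g(1) = mex{} = 0
g(2) = mex{0} = 1
g(3) = mex{0} = 1
g(4) = mex{1} = 0
g(5) = mex{1} = 0
g(6) = mex{0} = 1
g(7) = mex{0} = 1
g(8) = mex{1} = 0
So g(8) = 0.
Pile C is a plain Nim pile of size 10, so its Grundy value is 10.
By the Sprague-Grundy theorem, the Grundy value of a sum of independent games is the XOR of the component values.
Combined value = 2 ⊕ 0 ⊕ 10 = 8.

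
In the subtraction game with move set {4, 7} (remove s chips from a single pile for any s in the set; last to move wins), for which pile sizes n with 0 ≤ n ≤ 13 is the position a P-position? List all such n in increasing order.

0, 1, 2, 3, 11, 12, 13

Compute g(0), g(1), … for moves {4, 7}:
g(0) = mex{} = 0
g(1) = mex{} = 0
g(2) = mex{} = 0
g(3) = mex{} = 0
g(4) = mex{0} = 1
g(5) = mex{0} = 1
g(6) = mex{0} = 1
g(7) = mex{0} = 1
g(8) = mex{0,1} = 2
g(9) = mex{0,1} = 2
g(10) = mex{0,1} = 2
g(11) = mex{1} = 0
g(12) = mex{1,2} = 0
g(13) = mex{1,2} = 0
The P-positions (g = 0) in 0..13 are 0, 1, 2, 3, 11, 12, 13.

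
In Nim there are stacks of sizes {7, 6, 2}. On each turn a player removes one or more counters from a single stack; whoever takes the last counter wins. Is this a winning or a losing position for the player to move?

Compute the nim-sum pairwise:
7 XOR 6 = 1
1 XOR 2 = 3
The nim-sum is 3 ≠ 0, so this is an N-position: the player to move can win.

Winning position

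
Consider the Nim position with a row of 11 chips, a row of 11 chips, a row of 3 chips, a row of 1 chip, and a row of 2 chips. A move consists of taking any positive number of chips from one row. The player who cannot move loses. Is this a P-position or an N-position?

P-position

Compute the nim-sum pairwise:
11 ^ 11 = 0
0 ^ 3 = 3
3 ^ 1 = 2
2 ^ 2 = 0
The nim-sum is 0, so this is a P-position: the player to move is in a losing position under optimal play.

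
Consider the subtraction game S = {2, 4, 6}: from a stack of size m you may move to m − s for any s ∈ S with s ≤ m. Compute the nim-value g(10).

1

Grundy values for subtraction set {2, 4, 6}:
g(0) = mex{} = 0
g(1) = mex{} = 0
g(2) = mex{0} = 1
g(3) = mex{0} = 1
g(4) = mex{0,1} = 2
g(5) = mex{0,1} = 2
g(6) = mex{0,1,2} = 3
g(7) = mex{0,1,2} = 3
g(8) = mex{1,2,3} = 0
g(9) = mex{1,2,3} = 0
g(10) = mex{0,2,3} = 1
So g(10) = 1.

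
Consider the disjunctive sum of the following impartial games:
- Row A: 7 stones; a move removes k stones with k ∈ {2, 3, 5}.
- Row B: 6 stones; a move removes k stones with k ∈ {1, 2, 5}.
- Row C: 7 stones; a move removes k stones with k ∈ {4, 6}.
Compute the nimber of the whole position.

1

Grundy values for row A (subtraction set {2, 3, 5}):
k:     0  1  2  3  4  5  6  7
g(k):  0  0  1  1  2  2  3  0
So g(7) = 0.
Build the Grundy sequence for row B with g(k) = mex{g(k−s) : s ∈ {1, 2, 5}, s ≤ k}:
g(0) = mex{} = 0
g(1) = mex{0} = 1
g(2) = mex{0,1} = 2
g(3) = mex{1,2} = 0
g(4) = mex{0,2} = 1
g(5) = mex{0,1} = 2
g(6) = mex{1,2} = 0
So g(6) = 0.
Grundy values for row C (subtraction set {4, 6}):
g(0) = mex{} = 0
g(1) = mex{} = 0
g(2) = mex{} = 0
g(3) = mex{} = 0
g(4) = mex{0} = 1
g(5) = mex{0} = 1
g(6) = mex{0} = 1
g(7) = mex{0} = 1
So g(7) = 1.
The value of a disjunctive sum is the nim-sum of the parts.
Combined value = 0 XOR 0 XOR 1 = 1.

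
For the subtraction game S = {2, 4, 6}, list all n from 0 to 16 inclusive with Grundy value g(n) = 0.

0, 1, 8, 9, 16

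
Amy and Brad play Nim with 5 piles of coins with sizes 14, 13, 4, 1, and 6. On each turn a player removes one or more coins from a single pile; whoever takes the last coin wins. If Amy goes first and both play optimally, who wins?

Brad wins

Nim-sum: 14 ^ 13 ^ 4 ^ 1 ^ 6 = 0.
The nim-sum is 0, so this is a P-position: the player to move is in a losing position under optimal play; Amy is about to move from it and so loses — Brad wins.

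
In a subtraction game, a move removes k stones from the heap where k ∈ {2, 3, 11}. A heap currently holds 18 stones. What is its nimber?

2

Grundy values for subtraction set {2, 3, 11}:
k:     0  1  2  3  4  5  6  7  8  9 10 11 12 13 14 15 16 17 18
g(k):  0  0  1  1  2  0  0  1  1  2  0  3  1  2  0  0  1  1  2
So g(18) = 2.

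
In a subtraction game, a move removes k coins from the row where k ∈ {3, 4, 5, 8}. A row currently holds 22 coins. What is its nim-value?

Compute g(0), g(1), … for moves {3, 4, 5, 8}:
k:     0  1  2  3  4  5  6  7  8  9 10 11 12 13 14 15 16 17 18 19 20 21 22
g(k):  0  0  0  1  1  1  2  2  2  3  3  0  0  0  1  1  1  2  2  2  3  3  0
So g(22) = 0.

0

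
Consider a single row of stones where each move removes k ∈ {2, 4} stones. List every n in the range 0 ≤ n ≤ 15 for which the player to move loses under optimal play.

0, 1, 6, 7, 12, 13

Build the Grundy sequence with g(k) = mex{g(k−s) : s ∈ {2, 4}, s ≤ k}:
k:     0  1  2  3  4  5  6  7  8  9 10 11 12 13 14 15
g(k):  0  0  1  1  2  2  0  0  1  1  2  2  0  0  1  1
The P-positions (g = 0) in 0..15 are 0, 1, 6, 7, 12, 13.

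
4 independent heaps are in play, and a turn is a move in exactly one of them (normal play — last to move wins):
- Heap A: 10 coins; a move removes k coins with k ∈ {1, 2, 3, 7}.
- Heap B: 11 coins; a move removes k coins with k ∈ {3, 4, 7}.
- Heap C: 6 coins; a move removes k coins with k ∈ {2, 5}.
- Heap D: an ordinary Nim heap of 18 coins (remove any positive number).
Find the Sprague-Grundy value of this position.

For heap A, compute g(0), g(1), … with moves {1, 2, 3, 7}:
k:     0  1  2  3  4  5  6  7  8  9 10
g(k):  0  1  2  3  0  1  2  3  0  1  2
So g(10) = 2.
Grundy values for heap B (subtraction set {3, 4, 7}):
g(0) = mex{} = 0
g(1) = mex{} = 0
g(2) = mex{} = 0
g(3) = mex{0} = 1
g(4) = mex{0} = 1
g(5) = mex{0} = 1
g(6) = mex{0,1} = 2
g(7) = mex{0,1} = 2
g(8) = mex{0,1} = 2
g(9) = mex{0,1,2} = 3
g(10) = mex{1,2} = 0
g(11) = mex{1,2} = 0
So g(11) = 0.
Grundy values for heap C (subtraction set {2, 5}):
g(0) = mex{} = 0
g(1) = mex{} = 0
g(2) = mex{0} = 1
g(3) = mex{0} = 1
g(4) = mex{1} = 0
g(5) = mex{0,1} = 2
g(6) = mex{0} = 1
So g(6) = 1.
Heap D is a plain Nim heap of size 18, so its Grundy value is 18.
The value of a disjunctive sum is the nim-sum of the parts.
Combined value = 2 XOR 0 XOR 1 XOR 18 = 17.

17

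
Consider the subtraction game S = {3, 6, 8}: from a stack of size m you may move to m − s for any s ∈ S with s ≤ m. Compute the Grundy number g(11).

0

Build the Grundy sequence with g(k) = mex{g(k−s) : s ∈ {3, 6, 8}, s ≤ k}:
k:     0  1  2  3  4  5  6  7  8  9 10 11
g(k):  0  0  0  1  1  1  2  2  2  3  3  0
So g(11) = 0.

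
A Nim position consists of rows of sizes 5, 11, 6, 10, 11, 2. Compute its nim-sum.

Compute the nim-sum pairwise:
5 XOR 11 = 14
14 XOR 6 = 8
8 XOR 10 = 2
2 XOR 11 = 9
9 XOR 2 = 11

11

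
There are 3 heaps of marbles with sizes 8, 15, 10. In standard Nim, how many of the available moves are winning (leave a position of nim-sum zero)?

Compute the nim-sum pairwise:
8 XOR 15 = 7
7 XOR 10 = 13
The overall nim-sum is X = 13. A heap of size p has a winning move iff p XOR X < p (reduce it to p XOR X).
  8: 8 XOR 13 = 5 < 8 — winning move (to 5).
  15: 15 XOR 13 = 2 < 15 — winning move (to 2).
  10: 10 XOR 13 = 7 < 10 — winning move (to 7).
That gives 3 winning moves.

3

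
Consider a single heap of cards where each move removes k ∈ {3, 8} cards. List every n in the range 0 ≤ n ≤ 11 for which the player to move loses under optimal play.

Compute g(0), g(1), … for moves {3, 8}:
k:     0  1  2  3  4  5  6  7  8  9 10 11
g(k):  0  0  0  1  1  1  0  0  2  1  1  0
The P-positions (g = 0) in 0..11 are 0, 1, 2, 6, 7, 11.

0, 1, 2, 6, 7, 11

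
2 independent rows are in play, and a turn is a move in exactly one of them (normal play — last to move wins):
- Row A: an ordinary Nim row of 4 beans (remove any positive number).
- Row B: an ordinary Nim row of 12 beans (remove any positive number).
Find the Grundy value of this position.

8

Row A is a plain Nim row of size 4, so its Grundy value is 4.
Row B is a plain Nim row of size 12, so its Grundy value is 12.
The value of a disjunctive sum is the nim-sum of the parts.
Combined value = 4 XOR 12 = 8.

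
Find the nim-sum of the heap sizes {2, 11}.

Nim-sum: 2 ⊕ 11 = 9.

9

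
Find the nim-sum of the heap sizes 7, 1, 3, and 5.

Compute the nim-sum pairwise:
7 ⊕ 1 = 6
6 ⊕ 3 = 5
5 ⊕ 5 = 0

0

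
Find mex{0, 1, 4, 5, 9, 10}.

The values 0, 1 are all present; 2 is the first non-negative integer missing from the set.

2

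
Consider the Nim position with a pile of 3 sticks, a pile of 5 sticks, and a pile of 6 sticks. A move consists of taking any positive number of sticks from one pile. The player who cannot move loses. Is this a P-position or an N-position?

Compute the nim-sum pairwise:
3 ⊕ 5 = 6
6 ⊕ 6 = 0
The nim-sum is 0, so this is a P-position: the player to move is in a losing position under optimal play.

P-position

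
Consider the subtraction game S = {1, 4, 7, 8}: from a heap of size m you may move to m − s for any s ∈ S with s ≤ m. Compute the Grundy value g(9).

2

Compute g(0), g(1), … for moves {1, 4, 7, 8}:
g(0) = mex{} = 0
g(1) = mex{0} = 1
g(2) = mex{1} = 0
g(3) = mex{0} = 1
g(4) = mex{0,1} = 2
g(5) = mex{1,2} = 0
g(6) = mex{0} = 1
g(7) = mex{0,1} = 2
g(8) = mex{0,1,2} = 3
g(9) = mex{0,1,3} = 2
So g(9) = 2.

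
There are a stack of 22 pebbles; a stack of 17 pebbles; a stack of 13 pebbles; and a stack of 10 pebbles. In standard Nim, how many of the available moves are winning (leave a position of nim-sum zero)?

0

Compute the nim-sum pairwise:
22 ^ 17 = 7
7 ^ 13 = 10
10 ^ 10 = 0
The nim-sum is already 0, so every move leaves a nonzero nim-sum — there are no winning moves.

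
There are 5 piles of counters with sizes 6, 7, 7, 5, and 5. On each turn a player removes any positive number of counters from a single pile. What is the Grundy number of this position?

6

In binary:
  110  (6)
  111  (7)
  111  (7)
  101  (5)
  101  (5)
  ---
  110  (6)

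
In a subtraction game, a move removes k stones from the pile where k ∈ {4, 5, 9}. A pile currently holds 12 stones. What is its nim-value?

3

Grundy values for subtraction set {4, 5, 9}:
k:     0  1  2  3  4  5  6  7  8  9 10 11 12
g(k):  0  0  0  0  1  1  1  1  2  2  2  2  3
So g(12) = 3.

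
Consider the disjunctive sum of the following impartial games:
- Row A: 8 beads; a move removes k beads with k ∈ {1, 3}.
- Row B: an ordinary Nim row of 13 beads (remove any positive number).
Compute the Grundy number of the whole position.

Build the Grundy sequence for row A with g(k) = mex{g(k−s) : s ∈ {1, 3}, s ≤ k}:
g(0) = mex{} = 0
g(1) = mex{0} = 1
g(2) = mex{1} = 0
g(3) = mex{0} = 1
g(4) = mex{1} = 0
g(5) = mex{0} = 1
g(6) = mex{1} = 0
g(7) = mex{0} = 1
g(8) = mex{1} = 0
So g(8) = 0.
Row B is a plain Nim row of size 13, so its Grundy value is 13.
The value of a disjunctive sum is the nim-sum of the parts.
Combined value = 0 XOR 13 = 13.

13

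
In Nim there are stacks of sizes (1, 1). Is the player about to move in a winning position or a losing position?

Nim-sum: 1 ⊕ 1 = 0.
The nim-sum is 0, so this is a P-position: the player to move is in a losing position under optimal play.

Losing position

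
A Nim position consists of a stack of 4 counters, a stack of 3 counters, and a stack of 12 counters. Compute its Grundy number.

11

Write each in binary and XOR column by column:
  0100  (4)
  0011  (3)
  1100  (12)
  ----
  1011  (11)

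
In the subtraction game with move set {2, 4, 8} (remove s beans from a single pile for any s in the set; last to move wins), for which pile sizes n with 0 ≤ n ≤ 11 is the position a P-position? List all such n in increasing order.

0, 1, 6, 7

Compute g(0), g(1), … for moves {2, 4, 8}:
g(0) = mex{} = 0
g(1) = mex{} = 0
g(2) = mex{0} = 1
g(3) = mex{0} = 1
g(4) = mex{0,1} = 2
g(5) = mex{0,1} = 2
g(6) = mex{1,2} = 0
g(7) = mex{1,2} = 0
g(8) = mex{0,2} = 1
g(9) = mex{0,2} = 1
g(10) = mex{0,1} = 2
g(11) = mex{0,1} = 2
The P-positions (g = 0) in 0..11 are 0, 1, 6, 7.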